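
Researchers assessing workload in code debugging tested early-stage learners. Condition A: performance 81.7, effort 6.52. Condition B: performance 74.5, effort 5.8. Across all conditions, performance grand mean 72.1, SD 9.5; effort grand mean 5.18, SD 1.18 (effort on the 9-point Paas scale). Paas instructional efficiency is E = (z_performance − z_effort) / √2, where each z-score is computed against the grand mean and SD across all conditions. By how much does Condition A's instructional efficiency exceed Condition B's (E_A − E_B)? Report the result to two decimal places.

0.10

Condition A: z_P = (81.7 − 72.1)/9.5 = 1.0105; z_E = (6.52 − 5.18)/1.18 = 1.1356; E_A = (1.0105 − 1.1356)/√2 = -0.0885.
Condition B: z_P = (74.5 − 72.1)/9.5 = 0.2526; z_E = (5.8 − 5.18)/1.18 = 0.5254; E_B = (0.2526 − 0.5254)/√2 = -0.1929.
E_A − E_B = -0.0885 − (-0.1929) = 0.1044 ≈ 0.10.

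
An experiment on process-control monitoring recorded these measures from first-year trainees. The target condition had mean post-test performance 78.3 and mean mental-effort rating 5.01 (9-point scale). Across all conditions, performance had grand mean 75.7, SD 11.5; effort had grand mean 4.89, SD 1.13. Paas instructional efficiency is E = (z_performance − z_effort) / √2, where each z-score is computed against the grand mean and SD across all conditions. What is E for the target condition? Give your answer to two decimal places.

0.08

z_performance = (78.3 − 75.7) / 11.5 = 2.6000 / 11.5 = 0.2261.
z_effort = (5.01 − 4.89) / 1.13 = 0.1200 / 1.13 = 0.1062.
z_P − z_E = 0.2261 − 0.1062 = 0.1199.
E = 0.1199 / √2 = 0.1199 / 1.41421 = 0.0848 ≈ 0.08.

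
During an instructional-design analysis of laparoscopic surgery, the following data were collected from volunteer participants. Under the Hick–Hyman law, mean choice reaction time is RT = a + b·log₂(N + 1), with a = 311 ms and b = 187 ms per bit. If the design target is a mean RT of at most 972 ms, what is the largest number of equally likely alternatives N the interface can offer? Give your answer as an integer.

Set 311 + 187·log₂(N + 1) ≤ 972.
log₂(N + 1) ≤ (972 − 311) / 187 = 3.5348.
N + 1 ≤ 2^3.5348 = 11.5899.
N ≤ 10.5899, so the largest integer N is 10.

10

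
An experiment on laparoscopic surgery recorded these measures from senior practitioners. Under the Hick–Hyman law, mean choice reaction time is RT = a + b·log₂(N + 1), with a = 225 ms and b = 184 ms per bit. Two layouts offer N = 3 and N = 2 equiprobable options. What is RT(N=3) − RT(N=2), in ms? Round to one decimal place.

RT(3) = 225 + 184·log₂(4) = 225 + 184·2.0000 = 593.0000 ms.
RT(2) = 225 + 184·log₂(3) = 225 + 184·1.5850 = 516.6400 ms.
Difference = 593.0000 − 516.6400 = 76.3600 ≈ 76.4 ms.

76.4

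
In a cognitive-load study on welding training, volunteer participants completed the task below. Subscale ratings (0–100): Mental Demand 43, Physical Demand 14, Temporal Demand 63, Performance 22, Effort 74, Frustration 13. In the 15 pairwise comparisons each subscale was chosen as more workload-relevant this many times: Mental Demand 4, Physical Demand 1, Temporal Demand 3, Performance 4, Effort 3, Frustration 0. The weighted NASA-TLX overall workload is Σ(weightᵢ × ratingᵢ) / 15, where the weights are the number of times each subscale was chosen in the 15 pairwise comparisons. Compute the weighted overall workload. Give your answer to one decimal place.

The tallies are the weights (they sum to 15).
Weighted sum = 4·43 + 1·14 + 3·63 + 4·22 + 3·74 + 0·13
            = 172 + 14 + 189 + 88 + 222 + 0 = 685.
Overall workload = 685 / 15 = 45.6667 ≈ 45.7.

45.7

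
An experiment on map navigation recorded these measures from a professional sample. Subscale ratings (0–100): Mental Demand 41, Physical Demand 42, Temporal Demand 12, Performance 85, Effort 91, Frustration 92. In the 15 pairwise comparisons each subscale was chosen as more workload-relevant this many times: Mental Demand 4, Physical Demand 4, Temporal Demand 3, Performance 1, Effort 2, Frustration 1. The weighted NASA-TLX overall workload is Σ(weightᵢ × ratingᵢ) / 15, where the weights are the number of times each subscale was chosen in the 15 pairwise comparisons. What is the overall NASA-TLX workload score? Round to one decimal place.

The tallies are the weights (they sum to 15).
Weighted sum = 4·41 + 4·42 + 3·12 + 1·85 + 2·91 + 1·92
            = 164 + 168 + 36 + 85 + 182 + 92 = 727.
Overall workload = 727 / 15 = 48.4667 ≈ 48.5.

48.5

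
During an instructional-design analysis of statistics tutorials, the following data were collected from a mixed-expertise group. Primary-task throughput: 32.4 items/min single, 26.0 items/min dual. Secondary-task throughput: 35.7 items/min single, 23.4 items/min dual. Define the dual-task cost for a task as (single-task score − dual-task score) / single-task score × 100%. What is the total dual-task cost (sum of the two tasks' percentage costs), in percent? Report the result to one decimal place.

54.2

Primary cost = (32.4 − 26.0) / 32.4 × 100% = 19.7531%.
Secondary cost = (35.7 − 23.4) / 35.7 × 100% = 34.4538%.
Total = 19.7531% + 34.4538% = 54.2069% ≈ 54.2%.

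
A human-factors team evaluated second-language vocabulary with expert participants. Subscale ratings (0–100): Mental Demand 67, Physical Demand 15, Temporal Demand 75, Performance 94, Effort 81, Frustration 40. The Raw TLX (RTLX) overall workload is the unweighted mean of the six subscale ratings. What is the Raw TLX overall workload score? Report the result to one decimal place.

Sum of ratings = 67 + 15 + 75 + 94 + 81 + 40 = 372.
RTLX = 372 / 6 = 62.0000 ≈ 62.0.

62.0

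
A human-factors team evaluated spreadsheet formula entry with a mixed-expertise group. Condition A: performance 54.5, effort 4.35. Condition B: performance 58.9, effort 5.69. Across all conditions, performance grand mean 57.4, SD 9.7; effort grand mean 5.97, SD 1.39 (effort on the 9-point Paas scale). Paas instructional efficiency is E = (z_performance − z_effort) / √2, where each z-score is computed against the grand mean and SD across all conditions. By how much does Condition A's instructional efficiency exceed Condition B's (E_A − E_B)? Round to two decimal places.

0.36

Condition A: z_P = (54.5 − 57.4)/9.7 = -0.2990; z_E = (4.35 − 5.97)/1.39 = -1.1655; E_A = (-0.2990 − (-1.1655))/√2 = 0.6127.
Condition B: z_P = (58.9 − 57.4)/9.7 = 0.1546; z_E = (5.69 − 5.97)/1.39 = -0.2014; E_B = (0.1546 − (-0.2014))/√2 = 0.2517.
E_A − E_B = 0.6127 − 0.2517 = 0.3610 ≈ 0.36.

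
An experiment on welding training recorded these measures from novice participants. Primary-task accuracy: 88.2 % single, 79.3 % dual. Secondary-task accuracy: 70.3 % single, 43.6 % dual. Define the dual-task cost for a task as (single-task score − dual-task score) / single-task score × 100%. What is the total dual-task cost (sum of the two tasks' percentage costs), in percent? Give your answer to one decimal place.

Primary cost = (88.2 − 79.3) / 88.2 × 100% = 10.0907%.
Secondary cost = (70.3 − 43.6) / 70.3 × 100% = 37.9801%.
Total = 10.0907% + 37.9801% = 48.0708% ≈ 48.1%.

48.1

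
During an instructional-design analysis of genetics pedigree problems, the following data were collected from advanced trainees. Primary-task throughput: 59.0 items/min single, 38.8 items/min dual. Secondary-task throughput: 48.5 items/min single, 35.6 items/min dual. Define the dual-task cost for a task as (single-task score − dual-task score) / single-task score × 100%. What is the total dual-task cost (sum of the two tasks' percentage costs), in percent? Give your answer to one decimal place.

60.8

Primary cost = (59.0 − 38.8) / 59.0 × 100% = 34.2373%.
Secondary cost = (48.5 − 35.6) / 48.5 × 100% = 26.5979%.
Total = 34.2373% + 26.5979% = 60.8352% ≈ 60.8%.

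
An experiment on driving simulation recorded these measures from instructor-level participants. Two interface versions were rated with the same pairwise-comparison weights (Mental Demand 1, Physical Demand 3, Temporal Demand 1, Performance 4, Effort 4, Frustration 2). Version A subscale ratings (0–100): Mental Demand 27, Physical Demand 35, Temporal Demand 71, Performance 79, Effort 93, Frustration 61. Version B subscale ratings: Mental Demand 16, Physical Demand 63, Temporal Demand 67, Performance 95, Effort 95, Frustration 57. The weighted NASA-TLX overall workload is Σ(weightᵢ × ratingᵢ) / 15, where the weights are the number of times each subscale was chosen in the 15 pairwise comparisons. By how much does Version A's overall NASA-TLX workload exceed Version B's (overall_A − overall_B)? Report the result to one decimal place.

-8.9

Version A weighted sum = 1·27 + 3·35 + 1·71 + 4·79 + 4·93 + 2·61 = 27 + 105 + 71 + 316 + 372 + 122 = 1013; overall_A = 1013/15 = 67.5333.
Version B weighted sum = 1·16 + 3·63 + 1·67 + 4·95 + 4·95 + 2·57 = 16 + 189 + 67 + 380 + 380 + 114 = 1146; overall_B = 1146/15 = 76.4000.
Difference = 67.5333 − 76.4000 = -8.8667 ≈ -8.9.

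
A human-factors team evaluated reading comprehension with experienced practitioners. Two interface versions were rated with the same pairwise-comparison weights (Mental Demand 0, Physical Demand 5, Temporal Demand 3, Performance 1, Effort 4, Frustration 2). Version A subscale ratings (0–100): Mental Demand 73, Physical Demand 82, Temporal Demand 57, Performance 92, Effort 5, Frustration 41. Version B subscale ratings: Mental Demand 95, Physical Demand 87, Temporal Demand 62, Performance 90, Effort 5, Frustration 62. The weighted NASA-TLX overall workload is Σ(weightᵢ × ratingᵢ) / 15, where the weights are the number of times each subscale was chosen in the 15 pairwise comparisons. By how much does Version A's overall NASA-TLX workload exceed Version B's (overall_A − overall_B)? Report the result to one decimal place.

-5.3

Version A weighted sum = 0·73 + 5·82 + 3·57 + 1·92 + 4·5 + 2·41 = 0 + 410 + 171 + 92 + 20 + 82 = 775; overall_A = 775/15 = 51.6667.
Version B weighted sum = 0·95 + 5·87 + 3·62 + 1·90 + 4·5 + 2·62 = 0 + 435 + 186 + 90 + 20 + 124 = 855; overall_B = 855/15 = 57.0000.
Difference = 51.6667 − 57.0000 = -5.3333 ≈ -5.3.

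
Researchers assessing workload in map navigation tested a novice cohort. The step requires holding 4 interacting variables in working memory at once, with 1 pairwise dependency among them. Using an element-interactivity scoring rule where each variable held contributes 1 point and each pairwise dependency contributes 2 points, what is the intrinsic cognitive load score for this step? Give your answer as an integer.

6

Element contribution: 4 × 1 = 4.
Interaction contribution: 1 × 2 = 2.
Intrinsic load = 4 + 2 = 6.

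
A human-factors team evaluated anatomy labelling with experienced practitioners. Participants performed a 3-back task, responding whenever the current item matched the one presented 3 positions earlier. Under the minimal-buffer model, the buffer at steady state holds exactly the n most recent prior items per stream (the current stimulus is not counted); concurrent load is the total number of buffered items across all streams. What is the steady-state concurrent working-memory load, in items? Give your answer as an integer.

3

The buffer holds the 3 most recent prior items.
Steady-state concurrent load = 3 items.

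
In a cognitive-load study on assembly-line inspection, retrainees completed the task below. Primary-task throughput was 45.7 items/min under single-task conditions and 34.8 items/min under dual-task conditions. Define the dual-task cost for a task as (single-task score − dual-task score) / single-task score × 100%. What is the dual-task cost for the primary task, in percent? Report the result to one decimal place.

Cost = (45.7 − 34.8) / 45.7 × 100%
     = 10.9000 / 45.7 × 100% = 23.8512%.
≈ 23.9%.

23.9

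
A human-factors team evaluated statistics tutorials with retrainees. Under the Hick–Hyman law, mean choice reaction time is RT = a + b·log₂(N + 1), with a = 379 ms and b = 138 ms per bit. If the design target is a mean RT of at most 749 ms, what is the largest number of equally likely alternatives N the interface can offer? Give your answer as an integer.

Set 379 + 138·log₂(N + 1) ≤ 749.
log₂(N + 1) ≤ (749 − 379) / 138 = 2.6812.
N + 1 ≤ 2^2.6812 = 6.4139.
N ≤ 5.4139, so the largest integer N is 5.

5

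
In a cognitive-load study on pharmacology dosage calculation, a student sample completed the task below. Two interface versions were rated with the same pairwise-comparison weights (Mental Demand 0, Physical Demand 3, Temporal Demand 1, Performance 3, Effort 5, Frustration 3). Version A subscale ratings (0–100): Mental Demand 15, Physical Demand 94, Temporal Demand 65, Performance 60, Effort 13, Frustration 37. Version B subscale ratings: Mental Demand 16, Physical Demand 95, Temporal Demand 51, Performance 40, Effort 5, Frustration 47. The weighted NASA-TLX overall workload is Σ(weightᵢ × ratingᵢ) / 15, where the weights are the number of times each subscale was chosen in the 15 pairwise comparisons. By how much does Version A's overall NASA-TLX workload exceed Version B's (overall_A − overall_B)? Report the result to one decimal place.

5.4

Version A weighted sum = 0·15 + 3·94 + 1·65 + 3·60 + 5·13 + 3·37 = 0 + 282 + 65 + 180 + 65 + 111 = 703; overall_A = 703/15 = 46.8667.
Version B weighted sum = 0·16 + 3·95 + 1·51 + 3·40 + 5·5 + 3·47 = 0 + 285 + 51 + 120 + 25 + 141 = 622; overall_B = 622/15 = 41.4667.
Difference = 46.8667 − 41.4667 = 5.4000 ≈ 5.4.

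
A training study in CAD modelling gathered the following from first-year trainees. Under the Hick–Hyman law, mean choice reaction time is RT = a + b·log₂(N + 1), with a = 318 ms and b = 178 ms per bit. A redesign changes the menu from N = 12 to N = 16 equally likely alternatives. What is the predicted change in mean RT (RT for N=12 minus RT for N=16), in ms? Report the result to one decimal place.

RT(12) = 318 + 178·log₂(13) = 318 + 178·3.7004 = 976.6712 ms.
RT(16) = 318 + 178·log₂(17) = 318 + 178·4.0875 = 1045.5750 ms.
Difference = 976.6712 − 1045.5750 = -68.9038 ≈ -68.9 ms.

-68.9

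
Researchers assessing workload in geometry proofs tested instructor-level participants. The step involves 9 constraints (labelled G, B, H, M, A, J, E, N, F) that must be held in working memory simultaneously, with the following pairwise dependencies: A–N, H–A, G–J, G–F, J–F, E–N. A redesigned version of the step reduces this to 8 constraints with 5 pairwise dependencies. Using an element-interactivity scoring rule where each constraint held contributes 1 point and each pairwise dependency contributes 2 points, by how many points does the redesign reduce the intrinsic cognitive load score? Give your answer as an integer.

3

Original: 9 × 1 + 6 × 2 = 9 + 12 = 21.
Redesigned: 8 × 1 + 5 × 2 = 8 + 10 = 18.
Reduction = 21 − 18 = 3.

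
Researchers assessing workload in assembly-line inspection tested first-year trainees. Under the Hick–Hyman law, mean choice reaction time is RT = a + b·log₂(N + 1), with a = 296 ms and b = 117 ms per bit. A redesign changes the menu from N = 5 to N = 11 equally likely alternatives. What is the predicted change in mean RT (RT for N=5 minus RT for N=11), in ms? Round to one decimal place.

RT(5) = 296 + 117·log₂(6) = 296 + 117·2.5850 = 598.4450 ms.
RT(11) = 296 + 117·log₂(12) = 296 + 117·3.5850 = 715.4450 ms.
Difference = 598.4450 − 715.4450 = -117.0000 ≈ -117.0 ms.

-117.0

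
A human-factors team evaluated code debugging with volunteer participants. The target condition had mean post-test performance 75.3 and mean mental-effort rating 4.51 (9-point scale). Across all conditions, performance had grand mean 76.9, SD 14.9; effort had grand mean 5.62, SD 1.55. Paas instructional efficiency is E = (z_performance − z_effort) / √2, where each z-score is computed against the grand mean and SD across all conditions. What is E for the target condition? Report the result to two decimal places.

0.43

z_performance = (75.3 − 76.9) / 14.9 = -1.6000 / 14.9 = -0.1074.
z_effort = (4.51 − 5.62) / 1.55 = -1.1100 / 1.55 = -0.7161.
z_P − z_E = -0.1074 − (-0.7161) = 0.6087.
E = 0.6087 / √2 = 0.6087 / 1.41421 = 0.4304 ≈ 0.43.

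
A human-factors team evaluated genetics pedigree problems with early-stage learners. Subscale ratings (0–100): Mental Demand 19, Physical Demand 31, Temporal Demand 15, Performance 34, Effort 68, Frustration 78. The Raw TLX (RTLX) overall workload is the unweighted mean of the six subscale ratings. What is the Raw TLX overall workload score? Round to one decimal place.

Sum of ratings = 19 + 31 + 15 + 34 + 68 + 78 = 245.
RTLX = 245 / 6 = 40.8333 ≈ 40.8.

40.8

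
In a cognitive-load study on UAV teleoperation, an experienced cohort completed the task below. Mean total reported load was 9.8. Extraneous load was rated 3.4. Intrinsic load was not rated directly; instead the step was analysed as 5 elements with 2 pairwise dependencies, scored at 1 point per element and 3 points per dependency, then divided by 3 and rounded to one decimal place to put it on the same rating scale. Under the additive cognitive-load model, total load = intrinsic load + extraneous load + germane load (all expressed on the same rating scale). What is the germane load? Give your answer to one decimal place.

Intrinsic (element-interactivity): (5 × 1 + 2 × 3) / 3 = 11 / 3 = 3.6667 → 3.7.
germane load = total − intrinsic − extraneous
             = 9.8 − 3.7 − 3.4 = 2.7.

2.7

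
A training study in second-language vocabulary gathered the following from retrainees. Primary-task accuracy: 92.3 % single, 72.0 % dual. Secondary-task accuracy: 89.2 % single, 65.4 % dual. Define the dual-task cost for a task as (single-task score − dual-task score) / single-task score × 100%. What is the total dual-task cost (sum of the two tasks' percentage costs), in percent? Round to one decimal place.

48.7

Primary cost = (92.3 − 72.0) / 92.3 × 100% = 21.9935%.
Secondary cost = (89.2 − 65.4) / 89.2 × 100% = 26.6816%.
Total = 21.9935% + 26.6816% = 48.6751% ≈ 48.7%.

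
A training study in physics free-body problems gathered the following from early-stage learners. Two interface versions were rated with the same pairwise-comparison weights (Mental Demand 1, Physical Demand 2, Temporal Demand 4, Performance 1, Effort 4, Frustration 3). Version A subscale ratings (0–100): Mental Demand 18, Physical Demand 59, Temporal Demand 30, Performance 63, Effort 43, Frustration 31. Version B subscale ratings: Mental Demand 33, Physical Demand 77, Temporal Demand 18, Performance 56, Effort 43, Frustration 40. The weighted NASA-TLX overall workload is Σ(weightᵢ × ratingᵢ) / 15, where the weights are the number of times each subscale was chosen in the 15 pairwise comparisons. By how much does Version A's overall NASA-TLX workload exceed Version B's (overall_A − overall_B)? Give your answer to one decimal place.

-1.5

Version A weighted sum = 1·18 + 2·59 + 4·30 + 1·63 + 4·43 + 3·31 = 18 + 118 + 120 + 63 + 172 + 93 = 584; overall_A = 584/15 = 38.9333.
Version B weighted sum = 1·33 + 2·77 + 4·18 + 1·56 + 4·43 + 3·40 = 33 + 154 + 72 + 56 + 172 + 120 = 607; overall_B = 607/15 = 40.4667.
Difference = 38.9333 − 40.4667 = -1.5334 ≈ -1.5.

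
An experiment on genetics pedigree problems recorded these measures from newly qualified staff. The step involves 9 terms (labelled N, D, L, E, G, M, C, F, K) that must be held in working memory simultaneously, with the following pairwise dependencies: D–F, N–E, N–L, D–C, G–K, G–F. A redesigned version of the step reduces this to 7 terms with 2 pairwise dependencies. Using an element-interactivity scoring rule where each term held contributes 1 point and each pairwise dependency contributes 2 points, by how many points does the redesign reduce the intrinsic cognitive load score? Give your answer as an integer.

Original: 9 × 1 + 6 × 2 = 9 + 12 = 21.
Redesigned: 7 × 1 + 2 × 2 = 7 + 4 = 11.
Reduction = 21 − 11 = 10.

10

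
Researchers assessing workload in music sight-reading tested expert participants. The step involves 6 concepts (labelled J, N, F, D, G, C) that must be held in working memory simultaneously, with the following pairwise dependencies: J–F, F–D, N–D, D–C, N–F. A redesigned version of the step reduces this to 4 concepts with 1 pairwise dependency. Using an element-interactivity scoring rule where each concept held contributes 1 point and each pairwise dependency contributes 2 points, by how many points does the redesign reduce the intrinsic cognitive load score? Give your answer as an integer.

Original: 6 × 1 + 5 × 2 = 6 + 10 = 16.
Redesigned: 4 × 1 + 1 × 2 = 4 + 2 = 6.
Reduction = 16 − 6 = 10.

10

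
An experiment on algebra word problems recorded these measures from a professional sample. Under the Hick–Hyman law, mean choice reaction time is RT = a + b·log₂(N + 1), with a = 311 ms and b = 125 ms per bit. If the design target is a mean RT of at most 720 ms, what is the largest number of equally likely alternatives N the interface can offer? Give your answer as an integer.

8

Set 311 + 125·log₂(N + 1) ≤ 720.
log₂(N + 1) ≤ (720 − 311) / 125 = 3.2720.
N + 1 ≤ 2^3.2720 = 9.6598.
N ≤ 8.6598, so the largest integer N is 8.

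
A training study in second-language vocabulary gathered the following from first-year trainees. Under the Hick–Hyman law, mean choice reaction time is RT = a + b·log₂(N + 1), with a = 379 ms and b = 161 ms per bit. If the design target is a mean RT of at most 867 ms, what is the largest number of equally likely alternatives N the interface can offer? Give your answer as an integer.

7

Set 379 + 161·log₂(N + 1) ≤ 867.
log₂(N + 1) ≤ (867 − 379) / 161 = 3.0311.
N + 1 ≤ 2^3.0311 = 8.1743.
N ≤ 7.1743, so the largest integer N is 7.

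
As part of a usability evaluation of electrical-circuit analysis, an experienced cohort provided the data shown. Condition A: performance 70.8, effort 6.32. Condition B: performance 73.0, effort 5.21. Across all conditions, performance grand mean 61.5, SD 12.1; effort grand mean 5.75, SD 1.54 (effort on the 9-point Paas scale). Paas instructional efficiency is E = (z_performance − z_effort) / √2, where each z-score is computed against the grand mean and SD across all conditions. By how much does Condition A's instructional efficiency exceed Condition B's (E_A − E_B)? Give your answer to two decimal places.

Condition A: z_P = (70.8 − 61.5)/12.1 = 0.7686; z_E = (6.32 − 5.75)/1.54 = 0.3701; E_A = (0.7686 − 0.3701)/√2 = 0.2818.
Condition B: z_P = (73.0 − 61.5)/12.1 = 0.9504; z_E = (5.21 − 5.75)/1.54 = -0.3506; E_B = (0.9504 − (-0.3506))/√2 = 0.9199.
E_A − E_B = 0.2818 − 0.9199 = -0.6381 ≈ -0.64.

-0.64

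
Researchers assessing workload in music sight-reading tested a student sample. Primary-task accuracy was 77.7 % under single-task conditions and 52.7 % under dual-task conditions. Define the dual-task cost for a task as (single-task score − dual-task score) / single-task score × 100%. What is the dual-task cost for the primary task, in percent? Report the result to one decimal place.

Cost = (77.7 − 52.7) / 77.7 × 100%
     = 25.0000 / 77.7 × 100% = 32.1750%.
≈ 32.2%.

32.2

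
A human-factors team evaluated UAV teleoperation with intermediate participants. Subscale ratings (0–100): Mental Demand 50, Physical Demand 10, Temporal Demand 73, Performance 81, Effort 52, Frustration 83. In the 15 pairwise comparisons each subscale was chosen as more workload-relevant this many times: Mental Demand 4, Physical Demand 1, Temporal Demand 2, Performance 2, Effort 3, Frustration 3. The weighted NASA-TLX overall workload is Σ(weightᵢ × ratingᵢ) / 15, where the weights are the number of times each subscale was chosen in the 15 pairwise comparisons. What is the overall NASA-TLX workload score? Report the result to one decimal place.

The tallies are the weights (they sum to 15).
Weighted sum = 4·50 + 1·10 + 2·73 + 2·81 + 3·52 + 3·83
            = 200 + 10 + 146 + 162 + 156 + 249 = 923.
Overall workload = 923 / 15 = 61.5333 ≈ 61.5.

61.5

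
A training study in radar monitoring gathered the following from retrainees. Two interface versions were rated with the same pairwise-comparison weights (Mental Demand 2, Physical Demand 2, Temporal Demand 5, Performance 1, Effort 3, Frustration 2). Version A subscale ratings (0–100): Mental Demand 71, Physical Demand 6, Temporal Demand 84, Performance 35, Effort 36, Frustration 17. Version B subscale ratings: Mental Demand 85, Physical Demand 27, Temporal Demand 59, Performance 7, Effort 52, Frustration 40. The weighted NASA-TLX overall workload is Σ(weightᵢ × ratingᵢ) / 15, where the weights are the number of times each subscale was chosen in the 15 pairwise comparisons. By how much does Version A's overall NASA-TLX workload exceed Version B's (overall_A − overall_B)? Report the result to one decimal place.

-0.7

Version A weighted sum = 2·71 + 2·6 + 5·84 + 1·35 + 3·36 + 2·17 = 142 + 12 + 420 + 35 + 108 + 34 = 751; overall_A = 751/15 = 50.0667.
Version B weighted sum = 2·85 + 2·27 + 5·59 + 1·7 + 3·52 + 2·40 = 170 + 54 + 295 + 7 + 156 + 80 = 762; overall_B = 762/15 = 50.8000.
Difference = 50.0667 − 50.8000 = -0.7333 ≈ -0.7.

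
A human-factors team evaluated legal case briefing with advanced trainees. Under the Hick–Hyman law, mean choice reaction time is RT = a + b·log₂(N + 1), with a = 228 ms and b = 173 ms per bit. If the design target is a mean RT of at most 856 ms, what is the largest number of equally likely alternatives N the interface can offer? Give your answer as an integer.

Set 228 + 173·log₂(N + 1) ≤ 856.
log₂(N + 1) ≤ (856 − 228) / 173 = 3.6301.
N + 1 ≤ 2^3.6301 = 12.3814.
N ≤ 11.3814, so the largest integer N is 11.

11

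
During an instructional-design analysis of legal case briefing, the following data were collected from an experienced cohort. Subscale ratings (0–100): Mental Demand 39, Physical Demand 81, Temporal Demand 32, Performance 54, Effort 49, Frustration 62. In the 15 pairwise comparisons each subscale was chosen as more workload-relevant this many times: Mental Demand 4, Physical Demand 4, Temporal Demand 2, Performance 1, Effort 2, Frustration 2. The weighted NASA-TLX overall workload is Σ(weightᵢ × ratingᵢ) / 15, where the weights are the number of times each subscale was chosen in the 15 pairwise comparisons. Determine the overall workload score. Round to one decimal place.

The tallies are the weights (they sum to 15).
Weighted sum = 4·39 + 4·81 + 2·32 + 1·54 + 2·49 + 2·62
            = 156 + 324 + 64 + 54 + 98 + 124 = 820.
Overall workload = 820 / 15 = 54.6667 ≈ 54.7.

54.7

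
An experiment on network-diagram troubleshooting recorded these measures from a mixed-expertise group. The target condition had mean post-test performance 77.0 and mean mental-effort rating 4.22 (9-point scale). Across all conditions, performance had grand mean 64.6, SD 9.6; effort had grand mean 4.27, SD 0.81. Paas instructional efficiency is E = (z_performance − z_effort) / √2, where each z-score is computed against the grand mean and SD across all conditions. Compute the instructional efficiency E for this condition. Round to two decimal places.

z_performance = (77.0 − 64.6) / 9.6 = 12.4000 / 9.6 = 1.2917.
z_effort = (4.22 − 4.27) / 0.81 = -0.0500 / 0.81 = -0.0617.
z_P − z_E = 1.2917 − (-0.0617) = 1.3534.
E = 1.3534 / √2 = 1.3534 / 1.41421 = 0.9570 ≈ 0.96.

0.96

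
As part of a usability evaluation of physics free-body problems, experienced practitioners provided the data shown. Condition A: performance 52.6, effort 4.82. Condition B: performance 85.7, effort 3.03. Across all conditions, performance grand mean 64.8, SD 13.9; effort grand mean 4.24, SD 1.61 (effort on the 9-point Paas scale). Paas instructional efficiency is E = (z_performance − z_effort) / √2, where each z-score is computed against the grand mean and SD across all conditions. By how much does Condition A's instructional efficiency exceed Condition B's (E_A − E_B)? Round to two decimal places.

Condition A: z_P = (52.6 − 64.8)/13.9 = -0.8777; z_E = (4.82 − 4.24)/1.61 = 0.3602; E_A = (-0.8777 − 0.3602)/√2 = -0.8753.
Condition B: z_P = (85.7 − 64.8)/13.9 = 1.5036; z_E = (3.03 − 4.24)/1.61 = -0.7516; E_B = (1.5036 − (-0.7516))/√2 = 1.5947.
E_A − E_B = -0.8753 − 1.5947 = -2.4700 ≈ -2.47.

-2.47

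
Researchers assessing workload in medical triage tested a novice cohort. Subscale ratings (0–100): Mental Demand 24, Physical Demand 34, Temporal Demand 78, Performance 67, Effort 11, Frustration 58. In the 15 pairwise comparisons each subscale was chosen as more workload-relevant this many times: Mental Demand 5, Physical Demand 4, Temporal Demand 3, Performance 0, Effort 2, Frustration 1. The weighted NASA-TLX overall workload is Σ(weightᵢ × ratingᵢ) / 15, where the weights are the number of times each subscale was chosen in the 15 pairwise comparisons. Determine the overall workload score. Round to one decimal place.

38.0

The tallies are the weights (they sum to 15).
Weighted sum = 5·24 + 4·34 + 3·78 + 0·67 + 2·11 + 1·58
            = 120 + 136 + 234 + 0 + 22 + 58 = 570.
Overall workload = 570 / 15 = 38.0000 ≈ 38.0.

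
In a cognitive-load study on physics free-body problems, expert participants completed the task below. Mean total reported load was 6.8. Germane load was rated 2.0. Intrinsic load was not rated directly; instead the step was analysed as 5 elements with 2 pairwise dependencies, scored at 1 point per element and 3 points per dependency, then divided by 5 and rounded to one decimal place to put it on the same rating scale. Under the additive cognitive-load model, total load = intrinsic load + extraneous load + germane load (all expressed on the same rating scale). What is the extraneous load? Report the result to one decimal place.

Intrinsic (element-interactivity): (5 × 1 + 2 × 3) / 5 = 11 / 5 = 2.2000 → 2.2.
extraneous load = total − intrinsic − germane
             = 6.8 − 2.2 − 2.0 = 2.6.

2.6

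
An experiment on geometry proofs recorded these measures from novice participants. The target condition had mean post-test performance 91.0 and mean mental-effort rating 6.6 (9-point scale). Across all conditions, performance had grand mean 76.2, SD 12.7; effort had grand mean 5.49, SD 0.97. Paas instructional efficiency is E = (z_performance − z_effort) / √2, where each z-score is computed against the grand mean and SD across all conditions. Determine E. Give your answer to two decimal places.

z_performance = (91.0 − 76.2) / 12.7 = 14.8000 / 12.7 = 1.1654.
z_effort = (6.6 − 5.49) / 0.97 = 1.1100 / 0.97 = 1.1443.
z_P − z_E = 1.1654 − 1.1443 = 0.0211.
E = 0.0211 / √2 = 0.0211 / 1.41421 = 0.0149 ≈ 0.01.

0.01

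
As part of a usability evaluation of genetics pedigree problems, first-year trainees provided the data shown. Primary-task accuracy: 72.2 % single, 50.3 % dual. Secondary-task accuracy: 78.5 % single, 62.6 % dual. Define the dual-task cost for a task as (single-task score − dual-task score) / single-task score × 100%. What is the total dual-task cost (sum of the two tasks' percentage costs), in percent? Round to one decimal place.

Primary cost = (72.2 − 50.3) / 72.2 × 100% = 30.3324%.
Secondary cost = (78.5 − 62.6) / 78.5 × 100% = 20.2548%.
Total = 30.3324% + 20.2548% = 50.5872% ≈ 50.6%.

50.6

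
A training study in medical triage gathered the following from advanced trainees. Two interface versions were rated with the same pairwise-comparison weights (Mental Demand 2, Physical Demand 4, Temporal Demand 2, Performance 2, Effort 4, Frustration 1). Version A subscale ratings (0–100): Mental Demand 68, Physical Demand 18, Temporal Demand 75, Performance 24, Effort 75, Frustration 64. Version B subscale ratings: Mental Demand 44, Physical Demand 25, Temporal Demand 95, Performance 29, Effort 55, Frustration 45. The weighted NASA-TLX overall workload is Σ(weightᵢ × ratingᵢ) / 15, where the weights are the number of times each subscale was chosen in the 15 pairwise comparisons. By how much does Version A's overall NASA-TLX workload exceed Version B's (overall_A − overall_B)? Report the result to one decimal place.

4.6

Version A weighted sum = 2·68 + 4·18 + 2·75 + 2·24 + 4·75 + 1·64 = 136 + 72 + 150 + 48 + 300 + 64 = 770; overall_A = 770/15 = 51.3333.
Version B weighted sum = 2·44 + 4·25 + 2·95 + 2·29 + 4·55 + 1·45 = 88 + 100 + 190 + 58 + 220 + 45 = 701; overall_B = 701/15 = 46.7333.
Difference = 51.3333 − 46.7333 = 4.6000 ≈ 4.6.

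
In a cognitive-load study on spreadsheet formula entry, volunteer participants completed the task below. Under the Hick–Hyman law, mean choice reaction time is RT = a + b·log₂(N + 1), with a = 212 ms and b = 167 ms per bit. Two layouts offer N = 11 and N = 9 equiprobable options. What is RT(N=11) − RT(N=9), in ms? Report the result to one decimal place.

43.9

RT(11) = 212 + 167·log₂(12) = 212 + 167·3.5850 = 810.6950 ms.
RT(9) = 212 + 167·log₂(10) = 212 + 167·3.3219 = 766.7573 ms.
Difference = 810.6950 − 766.7573 = 43.9377 ≈ 43.9 ms.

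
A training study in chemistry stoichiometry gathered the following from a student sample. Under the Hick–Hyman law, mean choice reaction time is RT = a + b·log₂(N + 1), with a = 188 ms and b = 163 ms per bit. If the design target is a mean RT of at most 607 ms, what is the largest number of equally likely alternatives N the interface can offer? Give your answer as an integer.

4

Set 188 + 163·log₂(N + 1) ≤ 607.
log₂(N + 1) ≤ (607 − 188) / 163 = 2.5706.
N + 1 ≤ 2^2.5706 = 5.9406.
N ≤ 4.9406, so the largest integer N is 4.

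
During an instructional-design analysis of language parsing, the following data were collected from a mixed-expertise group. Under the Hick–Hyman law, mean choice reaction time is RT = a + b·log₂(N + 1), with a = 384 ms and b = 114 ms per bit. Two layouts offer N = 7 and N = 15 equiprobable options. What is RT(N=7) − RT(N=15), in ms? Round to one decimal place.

-114.0

RT(7) = 384 + 114·log₂(8) = 384 + 114·3.0000 = 726.0000 ms.
RT(15) = 384 + 114·log₂(16) = 384 + 114·4.0000 = 840.0000 ms.
Difference = 726.0000 − 840.0000 = -114.0000 ≈ -114.0 ms.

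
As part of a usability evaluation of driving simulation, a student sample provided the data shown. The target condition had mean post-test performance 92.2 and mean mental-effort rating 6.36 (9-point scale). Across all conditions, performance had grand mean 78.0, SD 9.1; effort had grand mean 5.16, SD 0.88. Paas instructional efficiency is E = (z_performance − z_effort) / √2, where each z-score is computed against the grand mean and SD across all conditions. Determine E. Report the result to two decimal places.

z_performance = (92.2 − 78.0) / 9.1 = 14.2000 / 9.1 = 1.5604.
z_effort = (6.36 − 5.16) / 0.88 = 1.2000 / 0.88 = 1.3636.
z_P − z_E = 1.5604 − 1.3636 = 0.1968.
E = 0.1968 / √2 = 0.1968 / 1.41421 = 0.1392 ≈ 0.14.

0.14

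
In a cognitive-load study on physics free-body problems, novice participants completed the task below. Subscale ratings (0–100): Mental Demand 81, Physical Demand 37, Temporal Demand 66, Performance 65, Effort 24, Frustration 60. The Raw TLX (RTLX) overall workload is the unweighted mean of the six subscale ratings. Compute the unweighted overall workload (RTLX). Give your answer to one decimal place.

55.5

Sum of ratings = 81 + 37 + 66 + 65 + 24 + 60 = 333.
RTLX = 333 / 6 = 55.5000 ≈ 55.5.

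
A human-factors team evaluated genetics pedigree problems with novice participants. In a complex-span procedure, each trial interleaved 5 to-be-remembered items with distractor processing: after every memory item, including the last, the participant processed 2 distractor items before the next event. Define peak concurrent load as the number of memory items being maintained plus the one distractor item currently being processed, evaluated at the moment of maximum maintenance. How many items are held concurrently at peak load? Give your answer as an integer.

6

Maintenance is greatest during the distractor(s) after memory item 5: all 5 memory items are being held.
One distractor item is concurrently being processed.
Peak concurrent load = 5 + 1 = 6 items.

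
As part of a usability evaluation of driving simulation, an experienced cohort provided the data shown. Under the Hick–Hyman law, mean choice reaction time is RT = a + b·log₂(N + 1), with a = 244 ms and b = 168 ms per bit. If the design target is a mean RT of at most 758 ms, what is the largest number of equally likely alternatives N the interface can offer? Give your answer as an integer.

Set 244 + 168·log₂(N + 1) ≤ 758.
log₂(N + 1) ≤ (758 − 244) / 168 = 3.0595.
N + 1 ≤ 2^3.0595 = 8.3368.
N ≤ 7.3368, so the largest integer N is 7.

7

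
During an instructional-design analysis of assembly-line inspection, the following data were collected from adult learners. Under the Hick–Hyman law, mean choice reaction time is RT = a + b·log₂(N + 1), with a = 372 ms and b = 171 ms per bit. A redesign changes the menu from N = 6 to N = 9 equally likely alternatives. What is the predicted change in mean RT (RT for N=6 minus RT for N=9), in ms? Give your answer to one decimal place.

RT(6) = 372 + 171·log₂(7) = 372 + 171·2.8074 = 852.0654 ms.
RT(9) = 372 + 171·log₂(10) = 372 + 171·3.3219 = 940.0449 ms.
Difference = 852.0654 − 940.0449 = -87.9795 ≈ -88.0 ms.

-88.0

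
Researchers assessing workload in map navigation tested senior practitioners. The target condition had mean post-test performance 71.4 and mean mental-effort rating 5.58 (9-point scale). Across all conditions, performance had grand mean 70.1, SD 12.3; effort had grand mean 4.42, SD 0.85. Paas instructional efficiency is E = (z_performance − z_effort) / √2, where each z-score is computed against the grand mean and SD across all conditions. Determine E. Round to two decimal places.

z_performance = (71.4 − 70.1) / 12.3 = 1.3000 / 12.3 = 0.1057.
z_effort = (5.58 − 4.42) / 0.85 = 1.1600 / 0.85 = 1.3647.
z_P − z_E = 0.1057 − 1.3647 = -1.2590.
E = -1.2590 / √2 = -1.2590 / 1.41421 = -0.8902 ≈ -0.89.

-0.89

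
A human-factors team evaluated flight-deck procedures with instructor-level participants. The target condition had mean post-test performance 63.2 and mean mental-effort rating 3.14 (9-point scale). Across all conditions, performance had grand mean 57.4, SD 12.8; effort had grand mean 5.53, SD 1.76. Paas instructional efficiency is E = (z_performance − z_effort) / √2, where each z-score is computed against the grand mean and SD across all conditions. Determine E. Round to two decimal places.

1.28

z_performance = (63.2 − 57.4) / 12.8 = 5.8000 / 12.8 = 0.4531.
z_effort = (3.14 − 5.53) / 1.76 = -2.3900 / 1.76 = -1.3580.
z_P − z_E = 0.4531 − (-1.3580) = 1.8111.
E = 1.8111 / √2 = 1.8111 / 1.41421 = 1.2806 ≈ 1.28.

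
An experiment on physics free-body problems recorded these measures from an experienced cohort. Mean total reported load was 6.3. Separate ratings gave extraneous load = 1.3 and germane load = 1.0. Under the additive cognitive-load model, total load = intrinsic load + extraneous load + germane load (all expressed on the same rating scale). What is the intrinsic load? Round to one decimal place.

intrinsic load = total − extraneous − germane
             = 6.3 − 1.3 − 1.0 = 4.0.

4.0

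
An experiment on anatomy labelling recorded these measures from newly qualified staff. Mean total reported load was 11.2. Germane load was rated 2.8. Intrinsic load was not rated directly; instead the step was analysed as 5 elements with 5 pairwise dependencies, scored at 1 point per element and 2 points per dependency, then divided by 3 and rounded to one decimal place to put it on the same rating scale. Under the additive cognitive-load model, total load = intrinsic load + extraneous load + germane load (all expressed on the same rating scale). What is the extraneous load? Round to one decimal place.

Intrinsic (element-interactivity): (5 × 1 + 5 × 2) / 3 = 15 / 3 = 5.0000 → 5.0.
extraneous load = total − intrinsic − germane
             = 11.2 − 5.0 − 2.8 = 3.4.

3.4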